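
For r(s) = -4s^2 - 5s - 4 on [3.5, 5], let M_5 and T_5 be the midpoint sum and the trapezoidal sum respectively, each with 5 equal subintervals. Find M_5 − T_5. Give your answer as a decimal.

M_5 = -147.33.
T_5 = -147.465.
M_5 − T_5 = 0.135.

0.135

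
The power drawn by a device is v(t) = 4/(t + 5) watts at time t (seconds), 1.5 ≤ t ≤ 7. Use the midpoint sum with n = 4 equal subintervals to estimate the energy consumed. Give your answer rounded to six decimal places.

2.447200

Δt = (7 − 1.5)/4 = 1.375.
Midpoints: 2.1875, 3.5625, 4.9375, 6.3125.
v(2.1875) = 64/115, v(3.5625) = 64/137, v(4.9375) = 64/159, v(6.3125) = 64/181.
Sum = Δt · [v(2.1875) + v(3.5625) + v(4.9375) + v(6.3125)].
Sum ≈ 2.447200.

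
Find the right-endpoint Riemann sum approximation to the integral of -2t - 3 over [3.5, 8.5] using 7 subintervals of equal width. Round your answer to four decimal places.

-78.5714

Δt = (8.5 − 3.5)/7 = 5/7.
Right endpoints: 59/14, 69/14, 79/14, 89/14, 99/14, 109/14, 8.5.
f(59/14) = -80/7, f(69/14) = -90/7, f(79/14) = -100/7, f(89/14) = -110/7, f(99/14) = -120/7, f(109/14) = -130/7, f(8.5) = -20.
Sum = Δt · [f(59/14) + f(69/14) + f(79/14) + ...].
Sum ≈ -78.5714.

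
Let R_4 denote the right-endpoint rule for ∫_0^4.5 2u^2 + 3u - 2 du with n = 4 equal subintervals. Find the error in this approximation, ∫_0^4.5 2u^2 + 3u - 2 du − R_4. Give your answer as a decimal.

-32.2734375

Exact integral: ∫_0^4.5 f(u) du = 82.125.
R_4 = 114.3984375.
Error = 82.125 − 114.3984375 = -32.2734375.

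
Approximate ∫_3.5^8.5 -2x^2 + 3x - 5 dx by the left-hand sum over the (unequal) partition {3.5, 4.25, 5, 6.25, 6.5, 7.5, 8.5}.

-266.625

Subinterval widths: 0.75, 0.75, 1.25, 0.25, 1, 1.
Left endpoints: 3.5, 4.25, 5, 6.25, 6.5, 7.5.
f(3.5) = -19, f(4.25) = -28.375, f(5) = -40, f(6.25) = -64.375, f(6.5) = -70, f(7.5) = -95.
Sum = Σ Δx_i · f(x_i).
Sum = -266.625.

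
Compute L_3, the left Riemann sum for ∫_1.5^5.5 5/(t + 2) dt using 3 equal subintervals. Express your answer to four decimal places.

4.3652

Δt = (5.5 − 1.5)/3 = 4/3.
Left endpoints: 1.5, 17/6, 25/6.
f(1.5) = 10/7, f(17/6) = 30/29, f(25/6) = 30/37.
Sum = Δt · [f(1.5) + f(17/6) + f(25/6)].
Sum ≈ 4.3652.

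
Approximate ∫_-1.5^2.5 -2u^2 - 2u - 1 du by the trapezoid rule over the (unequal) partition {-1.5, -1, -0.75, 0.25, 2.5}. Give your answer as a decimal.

Subinterval widths: 0.5, 0.25, 1, 2.25.
f(-1.5) = -2.5, f(-1) = -1, f(-0.75) = -0.625, f(0.25) = -1.625, f(2.5) = -18.5.
On each subinterval the trapezoid contributes (Δu_i/2)·[f(u_{i-1}) + f(u_i)].
Sum = -24.84375.

-24.84375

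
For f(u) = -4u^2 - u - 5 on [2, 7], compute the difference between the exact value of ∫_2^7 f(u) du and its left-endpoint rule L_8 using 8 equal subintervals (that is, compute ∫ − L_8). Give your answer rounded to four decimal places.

Exact integral: ∫_2^7 f(u) du ≈ -494.166667.
L_8 = -437.65625.
Error ≈ -494.166667 − (-437.65625) ≈ -56.5104.

-56.5104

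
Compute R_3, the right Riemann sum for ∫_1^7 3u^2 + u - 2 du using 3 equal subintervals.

Δu = (7 − 1)/3 = 2.
Right endpoints: 3, 5, 7.
f(3) = 28, f(5) = 78, f(7) = 152.
Sum = Δu · [f(3) + f(5) + f(7)].
Sum = 516.

516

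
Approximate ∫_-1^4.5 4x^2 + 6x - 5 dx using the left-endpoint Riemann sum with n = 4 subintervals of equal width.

84.390625

Δx = (4.5 − (-1))/4 = 1.375.
Left endpoints: -1, 0.375, 1.75, 3.125.
f(-1) = -7, f(0.375) = -2.1875, f(1.75) = 17.75, f(3.125) = 52.8125.
Sum = Δx · [f(-1) + f(0.375) + f(1.75) + f(3.125)].
Sum = 84.390625.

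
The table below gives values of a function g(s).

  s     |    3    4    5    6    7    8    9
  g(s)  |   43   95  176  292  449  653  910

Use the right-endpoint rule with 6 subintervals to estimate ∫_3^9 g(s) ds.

2575

Δs = 1.
Sum = 1·[95 + 176 + 292 + 449 + 653 + 910] = 2575.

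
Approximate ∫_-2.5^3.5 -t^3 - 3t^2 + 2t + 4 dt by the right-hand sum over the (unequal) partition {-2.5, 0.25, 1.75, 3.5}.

-118.84765625

Subinterval widths: 2.75, 1.5, 1.75.
Right endpoints: 0.25, 1.75, 3.5.
f(0.25) = 4.296875, f(1.75) = -7.046875, f(3.5) = -68.625.
Sum = Σ Δt_i · f(t_i).
Sum = -118.84765625.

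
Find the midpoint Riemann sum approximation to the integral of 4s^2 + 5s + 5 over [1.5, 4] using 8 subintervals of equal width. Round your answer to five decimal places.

127.62695

Δs = (4 − 1.5)/8 = 0.3125.
Midpoints: 1.65625, 1.96875, 2.28125, 2.59375, 2.90625, 3.21875, 3.53125, 3.84375.
f(1.65625) = 24.25390625, f(1.96875) = 30.34765625, f(2.28125) = 37.22265625, f(2.59375) = 44.87890625, f(2.90625) = 53.31640625, f(3.21875) = 62.53515625, f(3.53125) = 72.53515625, f(3.84375) = 83.31640625.
Sum = Δs · [f(1.65625) + f(1.96875) + f(2.28125) + ...].
Sum ≈ 127.62695.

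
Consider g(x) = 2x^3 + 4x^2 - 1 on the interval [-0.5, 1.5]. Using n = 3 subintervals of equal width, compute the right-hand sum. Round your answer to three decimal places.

Δx = (1.5 − (-0.5))/3 = 2/3.
Right endpoints: 1/6, 5/6, 1.5.
g(1/6) = -95/108, g(5/6) = 317/108, g(1.5) = 14.75.
Sum = Δx · [g(1/6) + g(5/6) + g(1.5)].
Sum ≈ 11.204.

11.204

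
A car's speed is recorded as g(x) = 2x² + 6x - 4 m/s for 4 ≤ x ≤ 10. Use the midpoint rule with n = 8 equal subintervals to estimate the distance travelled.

Δx = (10 − 4)/8 = 0.75.
Midpoints: 4.375, 5.125, 5.875, 6.625, 7.375, 8.125, 8.875, 9.625.
g(4.375) = 60.53125, g(5.125) = 79.28125, g(5.875) = 100.28125, g(6.625) = 123.53125, g(7.375) = 149.03125, g(8.125) = 176.78125, g(8.875) = 206.78125, g(9.625) = 239.03125.
Sum = Δx · [g(4.375) + g(5.125) + g(5.875) + ...].
Sum = 851.4375.

851.4375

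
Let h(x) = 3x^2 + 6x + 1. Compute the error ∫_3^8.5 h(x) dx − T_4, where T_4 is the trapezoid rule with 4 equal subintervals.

-5.19921875

Exact integral: ∫_3^8.5 h(x) dx = 782.375.
T_4 = 787.57421875.
Error = 782.375 − 787.57421875 = -5.19921875.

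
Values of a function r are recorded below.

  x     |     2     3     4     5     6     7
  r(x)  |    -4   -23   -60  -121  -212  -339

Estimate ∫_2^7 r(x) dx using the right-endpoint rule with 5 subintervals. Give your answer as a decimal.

-755

Δx = 1.
Sum = 1·[(-23) + (-60) + (-121) + (-212) + (-339)] = -755.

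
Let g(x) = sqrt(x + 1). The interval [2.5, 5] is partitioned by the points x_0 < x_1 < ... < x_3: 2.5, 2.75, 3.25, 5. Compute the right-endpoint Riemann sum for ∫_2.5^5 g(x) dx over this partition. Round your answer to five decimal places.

5.80151

Subinterval widths: 0.25, 0.5, 1.75.
Right endpoints: 2.75, 3.25, 5.
g(2.75) ≈ 1.93649, g(3.25) ≈ 2.06155, g(5) ≈ 2.44949.
Sum = Σ Δx_i · g(x_i).
Sum ≈ 5.80151.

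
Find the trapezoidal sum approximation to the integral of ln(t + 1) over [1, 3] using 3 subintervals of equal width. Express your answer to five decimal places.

Δt = (3 − 1)/3 = 2/3.
f(1) ≈ 0.69315, f(5/3) ≈ 0.98083, f(7/3) ≈ 1.20397, f(3) ≈ 1.38629.
T_3 = (Δt/2)·[f(t_0) + 2f(t_1) + 2f(t_2) + f(t_3)].
Sum ≈ 2.14968.

2.14968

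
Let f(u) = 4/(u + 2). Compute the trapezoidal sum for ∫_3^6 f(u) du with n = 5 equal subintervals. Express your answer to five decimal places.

Δu = (6 − 3)/5 = 0.6.
f(3) = 0.8, f(3.6) = 5/7, f(4.2) = 20/31, f(4.8) = 10/17, f(5.4) = 20/37, f(6) = 0.5.
T_5 = (Δu/2)·[f(u_0) + 2f(u_1) + ... + 2f(u_{4}) + f(u_5)].
Sum ≈ 1.88293.

1.88293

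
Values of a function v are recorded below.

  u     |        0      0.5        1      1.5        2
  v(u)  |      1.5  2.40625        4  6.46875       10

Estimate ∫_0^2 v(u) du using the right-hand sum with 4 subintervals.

Δu = 0.5.
Sum = 0.5·[2.40625 + 4 + 6.46875 + 10] = 11.4375.

11.4375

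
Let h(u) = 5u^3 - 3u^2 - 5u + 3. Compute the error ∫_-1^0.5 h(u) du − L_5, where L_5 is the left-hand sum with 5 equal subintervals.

0.208125

Exact integral: ∫_-1^0.5 h(u) du = 4.078125.
L_5 = 3.87.
Error = 4.078125 − 3.87 = 0.208125.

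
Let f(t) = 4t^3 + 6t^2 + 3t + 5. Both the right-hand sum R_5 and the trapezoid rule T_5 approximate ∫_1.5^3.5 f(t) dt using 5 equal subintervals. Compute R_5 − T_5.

R_5 = 295.72.
T_5 = 250.92.
R_5 − T_5 = 44.8.

44.8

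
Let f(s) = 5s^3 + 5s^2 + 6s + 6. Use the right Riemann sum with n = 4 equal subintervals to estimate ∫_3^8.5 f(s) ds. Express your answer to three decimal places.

10041.614

Δs = (8.5 − 3)/4 = 1.375.
Right endpoints: 4.375, 5.75, 7.125, 8.5.
f(4.375) = 279887/512, f(5.75) = 1156.359375, f(7.125) = 1080885/512, f(8.5) = 3488.875.
Sum = Δs · [f(4.375) + f(5.75) + f(7.125) + f(8.5)].
Sum ≈ 10041.614.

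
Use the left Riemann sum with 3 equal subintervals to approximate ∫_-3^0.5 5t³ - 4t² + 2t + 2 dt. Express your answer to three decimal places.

Δt = (0.5 − (-3))/3 = 7/6.
Left endpoints: -3, -11/6, -2/3.
f(-3) = -175, f(-11/6) = -9919/216, f(-2/3) = -70/27.
Sum = Δt · [f(-3) + f(-11/6) + f(-2/3)].
Sum ≈ -260.766.

-260.766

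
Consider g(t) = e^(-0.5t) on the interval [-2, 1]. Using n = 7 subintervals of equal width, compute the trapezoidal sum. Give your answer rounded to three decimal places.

4.240

Δt = (1 − (-2))/7 = 3/7.
g(-2) ≈ 2.718, g(-11/7) ≈ 2.194, g(-8/7) ≈ 1.771, g(-5/7) ≈ 1.429, g(-2/7) ≈ 1.154, g(1/7) ≈ 0.931, g(4/7) ≈ 0.751, g(1) ≈ 0.607.
T_7 = (Δt/2)·[g(t_0) + 2g(t_1) + ... + 2g(t_{6}) + g(t_7)].
Sum ≈ 4.240.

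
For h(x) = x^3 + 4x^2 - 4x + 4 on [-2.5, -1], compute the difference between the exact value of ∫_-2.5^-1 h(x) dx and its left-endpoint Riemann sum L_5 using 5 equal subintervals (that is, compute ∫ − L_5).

-1.828125

Exact integral: ∫_-2.5^-1 h(x) dx = 26.484375.
L_5 = 28.3125.
Error = 26.484375 − 28.3125 = -1.828125.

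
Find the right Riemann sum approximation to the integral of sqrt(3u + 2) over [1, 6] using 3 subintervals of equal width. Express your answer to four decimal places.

19.1790

Δu = (6 − 1)/3 = 5/3.
Right endpoints: 8/3, 13/3, 6.
f(8/3) ≈ 3.1623, f(13/3) ≈ 3.8730, f(6) ≈ 4.4721.
Sum = Δu · [f(8/3) + f(13/3) + f(6)].
Sum ≈ 19.1790.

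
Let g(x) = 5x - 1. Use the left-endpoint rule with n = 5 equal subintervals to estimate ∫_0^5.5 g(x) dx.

Δx = (5.5 − 0)/5 = 1.1.
Left endpoints: 0, 1.1, 2.2, 3.3, 4.4.
g(0) = -1, g(1.1) = 4.5, g(2.2) = 10, g(3.3) = 15.5, g(4.4) = 21.
Sum = Δx · [g(0) + g(1.1) + g(2.2) + g(3.3) + g(4.4)].
Sum = 55.

55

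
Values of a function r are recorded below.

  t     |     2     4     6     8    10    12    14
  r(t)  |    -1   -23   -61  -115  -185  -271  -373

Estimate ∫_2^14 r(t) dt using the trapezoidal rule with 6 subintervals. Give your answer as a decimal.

-1684

Δt = 2.
T_6 = (2/2)·[(-1) + 2·(-23) + 2·(-61) + 2·(-115) + 2·(-185) + 2·(-271) + (-373)] = -1684.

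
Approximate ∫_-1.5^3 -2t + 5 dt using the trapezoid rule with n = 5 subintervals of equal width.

Δt = (3 − (-1.5))/5 = 0.9.
f(-1.5) = 8, f(-0.6) = 6.2, f(0.3) = 4.4, f(1.2) = 2.6, f(2.1) = 0.8, f(3) = -1.
T_5 = (Δt/2)·[f(t_0) + 2f(t_1) + ... + 2f(t_{4}) + f(t_5)].
Sum = 15.75.

15.75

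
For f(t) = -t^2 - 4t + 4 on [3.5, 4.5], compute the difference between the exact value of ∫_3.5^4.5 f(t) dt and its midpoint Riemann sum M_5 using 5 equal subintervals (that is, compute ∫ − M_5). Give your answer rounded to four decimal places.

Exact integral: ∫_3.5^4.5 f(t) dt ≈ -28.083333.
M_5 = -28.08.
Error ≈ -28.083333 − (-28.08) ≈ -0.0033.

-0.0033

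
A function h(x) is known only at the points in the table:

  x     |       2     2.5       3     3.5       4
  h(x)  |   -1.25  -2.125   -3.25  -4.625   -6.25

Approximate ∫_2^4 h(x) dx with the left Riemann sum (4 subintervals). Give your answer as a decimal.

-5.625

Δx = 0.5.
Sum = 0.5·[(-1.25) + (-2.125) + (-3.25) + (-4.625)] = -5.625.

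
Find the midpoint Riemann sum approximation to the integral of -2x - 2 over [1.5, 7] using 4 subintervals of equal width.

Δx = (7 − 1.5)/4 = 1.375.
Midpoints: 2.1875, 3.5625, 4.9375, 6.3125.
f(2.1875) = -6.375, f(3.5625) = -9.125, f(4.9375) = -11.875, f(6.3125) = -14.625.
Sum = Δx · [f(2.1875) + f(3.5625) + f(4.9375) + f(6.3125)].
Sum = -57.75.

-57.75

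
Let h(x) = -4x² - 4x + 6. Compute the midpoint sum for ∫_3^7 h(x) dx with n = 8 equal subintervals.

Δx = (7 − 3)/8 = 0.5.
Midpoints: 3.25, 3.75, 4.25, 4.75, 5.25, 5.75, 6.25, 6.75.
h(3.25) = -49.25, h(3.75) = -65.25, h(4.25) = -83.25, h(4.75) = -103.25, h(5.25) = -125.25, h(5.75) = -149.25, h(6.25) = -175.25, h(6.75) = -203.25.
Sum = Δx · [h(3.25) + h(3.75) + h(4.25) + ...].
Sum = -477.

-477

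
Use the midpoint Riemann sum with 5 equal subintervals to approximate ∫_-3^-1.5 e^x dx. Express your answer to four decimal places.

0.1727

Δx = (-1.5 − (-3))/5 = 0.3.
Midpoints: -2.85, -2.55, -2.25, -1.95, -1.65.
f(-2.85) ≈ 0.0578, f(-2.55) ≈ 0.0781, f(-2.25) ≈ 0.1054, f(-1.95) ≈ 0.1423, f(-1.65) ≈ 0.1920.
Sum = Δx · [f(-2.85) + f(-2.55) + f(-2.25) + f(-1.95) + f(-1.65)].
Sum ≈ 0.1727.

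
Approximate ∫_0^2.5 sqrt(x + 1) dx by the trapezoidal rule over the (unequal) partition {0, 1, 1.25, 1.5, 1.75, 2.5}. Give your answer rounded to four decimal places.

Subinterval widths: 1, 0.25, 0.25, 0.25, 0.75.
f(0) ≈ 1.0000, f(1) ≈ 1.4142, f(1.25) ≈ 1.5000, f(1.5) ≈ 1.5811, f(1.75) ≈ 1.6583, f(2.5) ≈ 1.8708.
On each subinterval the trapezoid contributes (Δx_i/2)·[f(x_{i-1}) + f(x_i)].
Sum ≈ 3.6849.

3.6849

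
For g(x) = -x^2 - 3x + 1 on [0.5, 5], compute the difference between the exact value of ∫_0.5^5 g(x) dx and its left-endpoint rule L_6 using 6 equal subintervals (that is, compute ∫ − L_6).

-13.921875

Exact integral: ∫_0.5^5 g(x) dx = -74.25.
L_6 = -60.328125.
Error = -74.25 − (-60.328125) = -13.921875.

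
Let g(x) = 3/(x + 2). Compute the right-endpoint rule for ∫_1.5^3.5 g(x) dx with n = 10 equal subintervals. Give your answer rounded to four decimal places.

Δx = (3.5 − 1.5)/10 = 0.2.
Right endpoints: 1.7, 1.9, 2.1, 2.3, 2.5, 2.7, 2.9, 3.1, 3.3, 3.5.
g(1.7) = 30/37, g(1.9) = 10/13, g(2.1) = 30/41, g(2.3) = 30/43, g(2.5) = 2/3, g(2.7) = 30/47, g(2.9) = 30/49, g(3.1) = 10/17, g(3.3) = 30/53, g(3.5) = 6/11.
Sum = Δx · [g(1.7) + g(1.9) + g(2.1) + ...].
Sum ≈ 1.3253.

1.3253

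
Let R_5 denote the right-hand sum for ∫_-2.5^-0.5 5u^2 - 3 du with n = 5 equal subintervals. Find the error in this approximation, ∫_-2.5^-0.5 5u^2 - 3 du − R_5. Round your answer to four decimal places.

Exact integral: ∫_-2.5^-0.5 f(u) du ≈ 19.833333.
R_5 = 14.1.
Error ≈ 19.833333 − 14.1 ≈ 5.7333.

5.7333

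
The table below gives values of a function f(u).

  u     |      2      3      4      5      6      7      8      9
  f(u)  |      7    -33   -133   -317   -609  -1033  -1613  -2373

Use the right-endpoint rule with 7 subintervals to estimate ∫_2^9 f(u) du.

-6111

Δu = 1.
Sum = 1·[(-33) + (-133) + (-317) + (-609) + (-1033) + (-1613) + (-2373)] = -6111.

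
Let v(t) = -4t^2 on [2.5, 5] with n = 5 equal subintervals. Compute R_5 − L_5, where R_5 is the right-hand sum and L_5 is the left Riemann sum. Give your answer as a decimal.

R_5 = -165.
L_5 = -127.5.
R_5 − L_5 = -37.5.

-37.5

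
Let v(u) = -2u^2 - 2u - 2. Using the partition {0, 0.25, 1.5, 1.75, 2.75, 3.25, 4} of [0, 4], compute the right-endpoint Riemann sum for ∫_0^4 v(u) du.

-84.375

Subinterval widths: 0.25, 1.25, 0.25, 1, 0.5, 0.75.
Right endpoints: 0.25, 1.5, 1.75, 2.75, 3.25, 4.
v(0.25) = -2.625, v(1.5) = -9.5, v(1.75) = -11.625, v(2.75) = -22.625, v(3.25) = -29.625, v(4) = -42.
Sum = Σ Δu_i · v(u_i).
Sum = -84.375.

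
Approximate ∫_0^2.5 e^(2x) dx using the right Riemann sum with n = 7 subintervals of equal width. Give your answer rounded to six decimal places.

Δx = (2.5 − 0)/7 = 5/14.
Right endpoints: 5/14, 5/7, 15/14, 10/7, 25/14, 15/7, 2.5.
f(5/14) ≈ 2.042727, f(5/7) ≈ 4.172734, f(15/14) ≈ 8.523756, f(10/7) ≈ 17.411708, f(25/14) ≈ 35.567367, f(15/7) ≈ 72.654424, f(2.5) ≈ 148.413159.
Sum = Δx · [f(5/14) + f(5/7) + f(15/14) + ...].
Sum ≈ 103.137813.

103.137813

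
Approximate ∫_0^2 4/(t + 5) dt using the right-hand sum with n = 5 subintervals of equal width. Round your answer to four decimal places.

Δt = (2 − 0)/5 = 0.4.
Right endpoints: 0.4, 0.8, 1.2, 1.6, 2.
f(0.4) = 20/27, f(0.8) = 20/29, f(1.2) = 20/31, f(1.6) = 20/33, f(2) = 4/7.
Sum = Δt · [f(0.4) + f(0.8) + f(1.2) + f(1.6) + f(2)].
Sum ≈ 1.3012.

1.3012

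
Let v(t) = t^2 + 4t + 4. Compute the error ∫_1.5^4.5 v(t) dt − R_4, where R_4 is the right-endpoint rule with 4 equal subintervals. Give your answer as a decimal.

Exact integral: ∫_1.5^4.5 v(t) dt = 77.25.
R_4 = 88.78125.
Error = 77.25 − 88.78125 = -11.53125.

-11.53125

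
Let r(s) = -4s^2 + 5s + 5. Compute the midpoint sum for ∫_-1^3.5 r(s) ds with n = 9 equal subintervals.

Δs = (3.5 − (-1))/9 = 0.5.
Midpoints: -0.75, -0.25, 0.25, 0.75, 1.25, 1.75, 2.25, 2.75, 3.25.
r(-0.75) = -1, r(-0.25) = 3.5, r(0.25) = 6, r(0.75) = 6.5, r(1.25) = 5, r(1.75) = 1.5, r(2.25) = -4, r(2.75) = -11.5, r(3.25) = -21.
Sum = Δs · [r(-0.75) + r(-0.25) + r(0.25) + ...].
Sum = -7.5.

-7.5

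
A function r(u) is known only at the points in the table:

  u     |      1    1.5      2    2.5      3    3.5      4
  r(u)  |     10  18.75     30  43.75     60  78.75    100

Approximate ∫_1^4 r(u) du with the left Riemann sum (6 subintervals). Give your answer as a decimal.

120.625

Δu = 0.5.
Sum = 0.5·[10 + 18.75 + 30 + 43.75 + 60 + 78.75] = 120.625.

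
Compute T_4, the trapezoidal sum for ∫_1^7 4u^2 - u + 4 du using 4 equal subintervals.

Δu = (7 − 1)/4 = 1.5.
f(1) = 7, f(2.5) = 26.5, f(4) = 64, f(5.5) = 119.5, f(7) = 193.
T_4 = (Δu/2)·[f(u_0) + 2f(u_1) + 2f(u_2) + 2f(u_3) + f(u_4)].
Sum = 465.

465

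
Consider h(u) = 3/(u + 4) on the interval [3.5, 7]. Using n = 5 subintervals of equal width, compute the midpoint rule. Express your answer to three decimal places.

Δu = (7 − 3.5)/5 = 0.7.
Midpoints: 3.85, 4.55, 5.25, 5.95, 6.65.
h(3.85) = 60/157, h(4.55) = 20/57, h(5.25) = 12/37, h(5.95) = 60/199, h(6.65) = 20/71.
Sum = Δu · [h(3.85) + h(4.55) + h(5.25) + h(5.95) + h(6.65)].
Sum ≈ 1.148.

1.148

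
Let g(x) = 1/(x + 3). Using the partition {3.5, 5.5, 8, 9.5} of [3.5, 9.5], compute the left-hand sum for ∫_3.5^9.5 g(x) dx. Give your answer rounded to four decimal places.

Subinterval widths: 2, 2.5, 1.5.
Left endpoints: 3.5, 5.5, 8.
g(3.5) = 2/13, g(5.5) = 2/17, g(8) = 1/11.
Sum = Σ Δx_i · g(x_i).
Sum ≈ 0.7382.

0.7382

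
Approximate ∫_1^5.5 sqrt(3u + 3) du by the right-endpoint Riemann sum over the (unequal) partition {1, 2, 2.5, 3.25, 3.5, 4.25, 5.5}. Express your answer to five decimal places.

Subinterval widths: 1, 0.5, 0.75, 0.25, 0.75, 1.25.
Right endpoints: 2, 2.5, 3.25, 3.5, 4.25, 5.5.
f(2) ≈ 3.00000, f(2.5) ≈ 3.24037, f(3.25) ≈ 3.57071, f(3.5) ≈ 3.67423, f(4.25) ≈ 3.96863, f(5.5) ≈ 4.41588.
Sum = Σ Δu_i · f(u_i).
Sum ≈ 16.71310.

16.71310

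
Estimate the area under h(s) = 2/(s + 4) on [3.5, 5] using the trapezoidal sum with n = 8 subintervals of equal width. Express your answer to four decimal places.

0.3647

Δs = (5 − 3.5)/8 = 0.1875.
h(3.5) = 4/15, h(3.6875) = 32/123, h(3.875) = 16/63, h(4.0625) = 32/129, h(4.25) = 8/33, h(4.4375) = 32/135, h(4.625) = 16/69, h(4.8125) = 32/141, h(5) = 2/9.
T_8 = (Δs/2)·[h(s_0) + 2h(s_1) + ... + 2h(s_{7}) + h(s_8)].
Sum ≈ 0.3647.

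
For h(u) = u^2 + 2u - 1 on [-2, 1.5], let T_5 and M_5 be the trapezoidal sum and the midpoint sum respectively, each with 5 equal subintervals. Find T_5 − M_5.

0.42875

T_5 = -1.1725.
M_5 = -1.60125.
T_5 − M_5 = 0.42875.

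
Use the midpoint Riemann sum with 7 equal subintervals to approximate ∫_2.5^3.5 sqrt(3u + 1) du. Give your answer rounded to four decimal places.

Δu = (3.5 − 2.5)/7 = 1/7.
Midpoints: 18/7, 19/7, 20/7, 3, 22/7, 23/7, 24/7.
f(18/7) ≈ 2.9520, f(19/7) ≈ 3.0237, f(20/7) ≈ 3.0938, f(3) ≈ 3.1623, f(22/7) ≈ 3.2293, f(23/7) ≈ 3.2950, f(24/7) ≈ 3.3594.
Sum = Δu · [f(18/7) + f(19/7) + f(20/7) + ...].
Sum ≈ 3.1594.

3.1594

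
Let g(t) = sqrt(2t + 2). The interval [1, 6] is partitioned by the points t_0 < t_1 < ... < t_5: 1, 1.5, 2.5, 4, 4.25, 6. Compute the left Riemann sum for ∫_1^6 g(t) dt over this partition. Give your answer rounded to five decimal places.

13.66591

Subinterval widths: 0.5, 1, 1.5, 0.25, 1.75.
Left endpoints: 1, 1.5, 2.5, 4, 4.25.
g(1) ≈ 2.00000, g(1.5) ≈ 2.23607, g(2.5) ≈ 2.64575, g(4) ≈ 3.16228, g(4.25) ≈ 3.24037.
Sum = Σ Δt_i · g(t_i).
Sum ≈ 13.66591.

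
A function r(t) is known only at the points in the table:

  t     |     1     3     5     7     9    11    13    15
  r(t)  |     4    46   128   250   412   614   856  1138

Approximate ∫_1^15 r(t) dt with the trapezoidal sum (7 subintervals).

5754

Δt = 2.
T_7 = (2/2)·[4 + 2·46 + 2·128 + 2·250 + 2·412 + 2·614 + 2·856 + 1138] = 5754.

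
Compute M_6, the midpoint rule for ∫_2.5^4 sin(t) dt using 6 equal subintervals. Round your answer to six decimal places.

Δt = (4 − 2.5)/6 = 0.25.
Midpoints: 2.625, 2.875, 3.125, 3.375, 3.625, 3.875.
f(2.625) ≈ 0.493920, f(2.875) ≈ 0.263446, f(3.125) ≈ 0.016592, f(3.375) ≈ -0.231294, f(3.625) ≈ -0.464799, f(3.875) ≈ -0.669405.
Sum = Δt · [f(2.625) + f(2.875) + f(3.125) + ...].
Sum ≈ -0.147885.

-0.147885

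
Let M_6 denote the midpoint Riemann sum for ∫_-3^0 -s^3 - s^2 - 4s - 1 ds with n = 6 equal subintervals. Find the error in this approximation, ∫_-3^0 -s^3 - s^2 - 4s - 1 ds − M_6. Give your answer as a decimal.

Exact integral: ∫_-3^0 f(s) ds = 26.25.
M_6 = 26.03125.
Error = 26.25 − 26.03125 = 0.21875.

0.21875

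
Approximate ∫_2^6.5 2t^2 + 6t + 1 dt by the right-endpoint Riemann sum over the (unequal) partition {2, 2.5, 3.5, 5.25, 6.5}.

369.71875

Subinterval widths: 0.5, 1, 1.75, 1.25.
Right endpoints: 2.5, 3.5, 5.25, 6.5.
f(2.5) = 28.5, f(3.5) = 46.5, f(5.25) = 87.625, f(6.5) = 124.5.
Sum = Σ Δt_i · f(t_i).
Sum = 369.71875.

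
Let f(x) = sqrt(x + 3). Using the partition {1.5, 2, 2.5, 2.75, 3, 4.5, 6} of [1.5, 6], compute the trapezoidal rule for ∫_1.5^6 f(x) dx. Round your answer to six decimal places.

Subinterval widths: 0.5, 0.5, 0.25, 0.25, 1.5, 1.5.
f(1.5) ≈ 2.121320, f(2) ≈ 2.236068, f(2.5) ≈ 2.345208, f(2.75) ≈ 2.397916, f(3) ≈ 2.449490, f(4.5) ≈ 2.738613, f(6) ≈ 3.000000.
On each subinterval the trapezoid contributes (Δx_i/2)·[f(x_{i-1}) + f(x_i)].
Sum ≈ 11.628519.

11.628519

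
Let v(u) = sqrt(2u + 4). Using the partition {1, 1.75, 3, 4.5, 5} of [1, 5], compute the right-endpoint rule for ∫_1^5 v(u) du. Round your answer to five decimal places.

Subinterval widths: 0.75, 1.25, 1.5, 0.5.
Right endpoints: 1.75, 3, 4.5, 5.
v(1.75) ≈ 2.73861, v(3) ≈ 3.16228, v(4.5) ≈ 3.60555, v(5) ≈ 3.74166.
Sum = Σ Δu_i · v(u_i).
Sum ≈ 13.28596.

13.28596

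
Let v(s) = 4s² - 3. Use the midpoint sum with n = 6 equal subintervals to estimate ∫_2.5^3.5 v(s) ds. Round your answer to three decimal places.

Δs = (3.5 − 2.5)/6 = 1/6.
Midpoints: 31/12, 2.75, 35/12, 37/12, 3.25, 41/12.
v(31/12) = 853/36, v(2.75) = 27.25, v(35/12) = 1117/36, v(37/12) = 1261/36, v(3.25) = 39.25, v(41/12) = 1573/36.
Sum = Δs · [v(31/12) + v(2.75) + v(35/12) + ...].
Sum ≈ 33.324.

33.324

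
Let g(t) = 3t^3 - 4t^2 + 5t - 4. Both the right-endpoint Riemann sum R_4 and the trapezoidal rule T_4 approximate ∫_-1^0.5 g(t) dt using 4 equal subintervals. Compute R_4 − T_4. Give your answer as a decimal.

R_4 ≈ -7.6962891.
T_4 ≈ -10.2978516.
R_4 − T_4 = 2.6015625.

2.6015625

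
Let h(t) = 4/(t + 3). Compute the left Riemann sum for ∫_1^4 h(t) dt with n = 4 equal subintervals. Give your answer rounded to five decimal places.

2.40703

Δt = (4 − 1)/4 = 0.75.
Left endpoints: 1, 1.75, 2.5, 3.25.
h(1) = 1, h(1.75) = 16/19, h(2.5) = 8/11, h(3.25) = 0.64.
Sum = Δt · [h(1) + h(1.75) + h(2.5) + h(3.25)].
Sum ≈ 2.40703.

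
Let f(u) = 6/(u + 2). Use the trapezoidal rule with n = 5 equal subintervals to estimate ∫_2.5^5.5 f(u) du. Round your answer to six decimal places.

Δu = (5.5 − 2.5)/5 = 0.6.
f(2.5) = 4/3, f(3.1) = 20/17, f(3.7) = 20/19, f(4.3) = 20/21, f(4.9) = 20/23, f(5.5) = 0.8.
T_5 = (Δu/2)·[f(u_0) + 2f(u_1) + ... + 2f(u_{4}) + f(u_5)].
Sum ≈ 3.070629.

3.070629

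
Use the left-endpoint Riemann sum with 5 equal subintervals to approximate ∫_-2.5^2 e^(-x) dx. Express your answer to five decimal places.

Δx = (2 − (-2.5))/5 = 0.9.
Left endpoints: -2.5, -1.6, -0.7, 0.2, 1.1.
f(-2.5) ≈ 12.18249, f(-1.6) ≈ 4.95303, f(-0.7) ≈ 2.01375, f(0.2) ≈ 0.81873, f(1.1) ≈ 0.33287.
Sum = Δx · [f(-2.5) + f(-1.6) + f(-0.7) + f(0.2) + f(1.1)].
Sum ≈ 18.27079.

18.27079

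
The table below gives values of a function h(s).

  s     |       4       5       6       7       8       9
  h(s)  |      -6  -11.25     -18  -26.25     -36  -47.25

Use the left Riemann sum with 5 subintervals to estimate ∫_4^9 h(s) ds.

-97.5

Δs = 1.
Sum = 1·[(-6) + (-11.25) + (-18) + (-26.25) + (-36)] = -97.5.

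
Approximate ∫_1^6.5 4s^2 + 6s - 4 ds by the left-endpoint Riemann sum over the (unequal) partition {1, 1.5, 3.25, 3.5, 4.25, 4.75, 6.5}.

Subinterval widths: 0.5, 1.75, 0.25, 0.75, 0.5, 1.75.
Left endpoints: 1, 1.5, 3.25, 3.5, 4.25, 4.75.
f(1) = 6, f(1.5) = 14, f(3.25) = 57.75, f(3.5) = 66, f(4.25) = 93.75, f(4.75) = 114.75.
Sum = Σ Δs_i · f(s_i).
Sum = 339.125.

339.125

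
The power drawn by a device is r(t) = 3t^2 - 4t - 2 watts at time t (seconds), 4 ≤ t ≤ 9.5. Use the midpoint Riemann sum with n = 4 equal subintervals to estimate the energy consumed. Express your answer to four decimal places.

Δt = (9.5 − 4)/4 = 1.375.
Midpoints: 4.6875, 6.0625, 7.4375, 8.8125.
r(4.6875) = 45.16796875, r(6.0625) = 84.01171875, r(7.4375) = 134.19921875, r(8.8125) = 195.73046875.
Sum = Δt · [r(4.6875) + r(6.0625) + r(7.4375) + r(8.8125)].
Sum ≈ 631.2754.

631.2754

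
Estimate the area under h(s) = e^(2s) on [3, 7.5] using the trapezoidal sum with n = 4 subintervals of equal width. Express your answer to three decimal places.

Δs = (7.5 − 3)/4 = 1.125.
h(3) ≈ 403.429, h(4.125) ≈ 3827.626, h(5.25) ≈ 36315.503, h(6.375) ≈ 344551.896, h(7.5) ≈ 3269017.372.
T_4 = (Δs/2)·[h(s_0) + 2h(s_1) + 2h(s_2) + 2h(s_3) + h(s_4)].
Sum ≈ 2271831.103.

2271831.103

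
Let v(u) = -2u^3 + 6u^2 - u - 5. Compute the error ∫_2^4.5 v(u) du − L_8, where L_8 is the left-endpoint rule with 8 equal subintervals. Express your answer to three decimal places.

Exact integral: ∫_2^4.5 v(u) du = -51.40625.
L_8 ≈ -40.82275.
Error ≈ -51.40625 − (-40.82275) ≈ -10.583.

-10.583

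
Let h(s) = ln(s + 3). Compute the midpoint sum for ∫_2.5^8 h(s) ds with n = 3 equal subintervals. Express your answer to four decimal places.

11.5133

Δs = (8 − 2.5)/3 = 11/6.
Midpoints: 41/12, 5.25, 85/12.
h(41/12) ≈ 1.8589, h(5.25) ≈ 2.1102, h(85/12) ≈ 2.3109.
Sum = Δs · [h(41/12) + h(5.25) + h(85/12)].
Sum ≈ 11.5133.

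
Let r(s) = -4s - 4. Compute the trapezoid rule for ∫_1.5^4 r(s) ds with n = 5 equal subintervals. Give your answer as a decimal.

-37.5

Δs = (4 − 1.5)/5 = 0.5.
r(1.5) = -10, r(2) = -12, r(2.5) = -14, r(3) = -16, r(3.5) = -18, r(4) = -20.
T_5 = (Δs/2)·[r(s_0) + 2r(s_1) + ... + 2r(s_{4}) + r(s_5)].
Sum = -37.5.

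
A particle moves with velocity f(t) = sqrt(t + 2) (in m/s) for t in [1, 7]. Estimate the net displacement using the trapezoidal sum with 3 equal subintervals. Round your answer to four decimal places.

Δt = (7 − 1)/3 = 2.
f(1) ≈ 1.7321, f(3) ≈ 2.2361, f(5) ≈ 2.6458, f(7) ≈ 3.0000.
T_3 = (Δt/2)·[f(t_0) + 2f(t_1) + 2f(t_2) + f(t_3)].
Sum ≈ 14.4957.

14.4957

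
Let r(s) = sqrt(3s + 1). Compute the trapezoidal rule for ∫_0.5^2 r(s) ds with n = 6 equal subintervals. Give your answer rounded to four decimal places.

3.2352

Δs = (2 − 0.5)/6 = 0.25.
r(0.5) ≈ 1.5811, r(0.75) ≈ 1.8028, r(1) ≈ 2.0000, r(1.25) ≈ 2.1794, r(1.5) ≈ 2.3452, r(1.75) ≈ 2.5000, r(2) ≈ 2.6458.
T_6 = (Δs/2)·[r(s_0) + 2r(s_1) + ... + 2r(s_{5}) + r(s_6)].
Sum ≈ 3.2352.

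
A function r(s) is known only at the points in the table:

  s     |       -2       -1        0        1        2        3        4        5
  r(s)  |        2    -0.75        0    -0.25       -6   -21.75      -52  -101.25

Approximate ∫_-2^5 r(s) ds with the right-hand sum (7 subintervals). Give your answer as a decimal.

-182

Δs = 1.
Sum = 1·[(-0.75) + 0 + (-0.25) + (-6) + (-21.75) + (-52) + (-101.25)] = -182.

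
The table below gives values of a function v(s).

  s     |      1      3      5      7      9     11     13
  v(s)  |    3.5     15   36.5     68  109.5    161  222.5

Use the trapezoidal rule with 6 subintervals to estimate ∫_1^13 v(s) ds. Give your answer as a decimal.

1006

Δs = 2.
T_6 = (2/2)·[3.5 + 2·15 + 2·36.5 + 2·68 + 2·109.5 + 2·161 + 222.5] = 1006.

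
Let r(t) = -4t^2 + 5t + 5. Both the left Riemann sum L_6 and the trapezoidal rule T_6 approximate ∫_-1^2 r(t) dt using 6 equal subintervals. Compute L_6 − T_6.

L_6 = 9.25.
T_6 = 10.
L_6 − T_6 = -0.75.

-0.75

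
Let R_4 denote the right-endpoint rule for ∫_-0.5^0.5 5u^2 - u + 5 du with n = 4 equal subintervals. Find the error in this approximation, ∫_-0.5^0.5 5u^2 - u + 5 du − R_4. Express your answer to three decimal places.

0.073

Exact integral: ∫_-0.5^0.5 f(u) du ≈ 5.41667.
R_4 = 5.34375.
Error ≈ 5.41667 − 5.34375 ≈ 0.073.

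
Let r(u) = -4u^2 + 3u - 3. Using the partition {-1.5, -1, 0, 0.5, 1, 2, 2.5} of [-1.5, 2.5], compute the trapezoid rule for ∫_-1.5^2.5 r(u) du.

-33

Subinterval widths: 0.5, 1, 0.5, 0.5, 1, 0.5.
r(-1.5) = -16.5, r(-1) = -10, r(0) = -3, r(0.5) = -2.5, r(1) = -4, r(2) = -13, r(2.5) = -20.5.
On each subinterval the trapezoid contributes (Δu_i/2)·[r(u_{i-1}) + r(u_i)].
Sum = -33.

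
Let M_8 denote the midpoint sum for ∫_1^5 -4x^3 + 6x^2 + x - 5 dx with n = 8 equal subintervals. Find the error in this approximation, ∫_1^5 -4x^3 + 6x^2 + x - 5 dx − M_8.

-2.5

Exact integral: ∫_1^5 f(x) dx = -384.
M_8 = -381.5.
Error = -384 − (-381.5) = -2.5.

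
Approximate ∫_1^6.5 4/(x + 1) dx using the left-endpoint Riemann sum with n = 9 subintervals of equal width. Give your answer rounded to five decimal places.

5.76380

Δx = (6.5 − 1)/9 = 11/18.
Left endpoints: 1, 29/18, 20/9, 17/6, 31/9, 73/18, 14/3, 95/18, 53/9.
f(1) = 2, f(29/18) = 72/47, f(20/9) = 36/29, f(17/6) = 24/23, f(31/9) = 0.9, f(73/18) = 72/91, f(14/3) = 12/17, f(95/18) = 72/113, f(53/9) = 18/31.
Sum = Δx · [f(1) + f(29/18) + f(20/9) + ...].
Sum ≈ 5.76380.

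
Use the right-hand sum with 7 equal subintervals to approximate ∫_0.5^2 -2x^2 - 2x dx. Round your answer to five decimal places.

Δx = (2 − 0.5)/7 = 3/14.
Right endpoints: 5/7, 13/14, 8/7, 19/14, 11/7, 25/14, 2.
f(5/7) = -120/49, f(13/14) = -351/98, f(8/7) = -240/49, f(19/14) = -627/98, f(11/7) = -396/49, f(25/14) = -975/98, f(2) = -12.
Sum = Δx · [f(5/7) + f(13/14) + f(8/7) + ...].
Sum ≈ -10.14796.

-10.14796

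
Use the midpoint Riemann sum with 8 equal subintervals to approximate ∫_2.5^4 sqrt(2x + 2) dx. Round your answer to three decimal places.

4.368

Δx = (4 − 2.5)/8 = 0.1875.
Midpoints: 2.59375, 2.78125, 2.96875, 3.15625, 3.34375, 3.53125, 3.71875, 3.90625.
f(2.59375) ≈ 2.681, f(2.78125) ≈ 2.750, f(2.96875) ≈ 2.817, f(3.15625) ≈ 2.883, f(3.34375) ≈ 2.947, f(3.53125) ≈ 3.010, f(3.71875) ≈ 3.072, f(3.90625) ≈ 3.132.
Sum = Δx · [f(2.59375) + f(2.78125) + f(2.96875) + ...].
Sum ≈ 4.368.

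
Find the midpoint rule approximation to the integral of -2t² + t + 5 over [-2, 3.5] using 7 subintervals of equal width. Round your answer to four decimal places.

-1.7258

Δt = (3.5 − (-2))/7 = 11/14.
Midpoints: -45/28, -23/28, -1/28, 0.75, 43/28, 65/28, 87/28.
f(-45/28) = -695/392, f(-23/28) = 1109/392, f(-1/28) = 1945/392, f(0.75) = 4.625, f(43/28) = 713/392, f(65/28) = -1355/392, f(87/28) = -4391/392.
Sum = Δt · [f(-45/28) + f(-23/28) + f(-1/28) + ...].
Sum ≈ -1.7258.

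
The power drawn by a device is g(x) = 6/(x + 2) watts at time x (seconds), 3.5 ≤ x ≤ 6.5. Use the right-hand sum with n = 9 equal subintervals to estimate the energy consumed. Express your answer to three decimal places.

Δx = (6.5 − 3.5)/9 = 1/3.
Right endpoints: 23/6, 25/6, 4.5, 29/6, 31/6, 5.5, 35/6, 37/6, 6.5.
g(23/6) = 36/35, g(25/6) = 36/37, g(4.5) = 12/13, g(29/6) = 36/41, g(31/6) = 36/43, g(5.5) = 0.8, g(35/6) = 36/47, g(37/6) = 36/49, g(6.5) = 12/17.
Sum = Δx · [g(23/6) + g(25/6) + g(4.5) + ...].
Sum ≈ 2.549.

2.549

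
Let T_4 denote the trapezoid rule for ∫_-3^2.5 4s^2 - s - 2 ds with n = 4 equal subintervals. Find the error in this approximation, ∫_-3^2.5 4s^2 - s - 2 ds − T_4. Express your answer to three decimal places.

-6.932

Exact integral: ∫_-3^2.5 f(s) ds ≈ 47.20833.
T_4 = 54.140625.
Error ≈ 47.20833 − 54.140625 ≈ -6.932.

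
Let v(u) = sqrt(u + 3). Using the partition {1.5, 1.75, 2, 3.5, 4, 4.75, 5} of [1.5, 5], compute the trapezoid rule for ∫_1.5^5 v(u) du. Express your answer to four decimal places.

8.7152

Subinterval widths: 0.25, 0.25, 1.5, 0.5, 0.75, 0.25.
v(1.5) ≈ 2.1213, v(1.75) ≈ 2.1794, v(2) ≈ 2.2361, v(3.5) ≈ 2.5495, v(4) ≈ 2.6458, v(4.75) ≈ 2.7839, v(5) ≈ 2.8284.
On each subinterval the trapezoid contributes (Δu_i/2)·[v(u_{i-1}) + v(u_i)].
Sum ≈ 8.7152.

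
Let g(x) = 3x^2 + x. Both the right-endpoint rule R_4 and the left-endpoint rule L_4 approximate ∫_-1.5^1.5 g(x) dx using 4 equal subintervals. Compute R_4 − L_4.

R_4 = 8.71875.
L_4 = 6.46875.
R_4 − L_4 = 2.25.

2.25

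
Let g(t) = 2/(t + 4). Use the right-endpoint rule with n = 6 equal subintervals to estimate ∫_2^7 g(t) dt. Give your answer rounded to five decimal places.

1.15139

Δt = (7 − 2)/6 = 5/6.
Right endpoints: 17/6, 11/3, 4.5, 16/3, 37/6, 7.
g(17/6) = 12/41, g(11/3) = 6/23, g(4.5) = 4/17, g(16/3) = 3/14, g(37/6) = 12/61, g(7) = 2/11.
Sum = Δt · [g(17/6) + g(11/3) + g(4.5) + ...].
Sum ≈ 1.15139.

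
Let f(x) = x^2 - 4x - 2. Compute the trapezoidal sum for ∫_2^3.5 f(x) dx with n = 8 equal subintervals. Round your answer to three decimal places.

Δx = (3.5 − 2)/8 = 0.1875.
f(2) = -6, f(2.1875) = -5.96484375, f(2.375) = -5.859375, f(2.5625) = -5.68359375, f(2.75) = -5.4375, f(2.9375) = -5.12109375, f(3.125) = -4.734375, f(3.3125) = -4.27734375, f(3.5) = -3.75.
T_8 = (Δx/2)·[f(x_0) + 2f(x_1) + ... + 2f(x_{7}) + f(x_8)].
Sum ≈ -7.866.

-7.866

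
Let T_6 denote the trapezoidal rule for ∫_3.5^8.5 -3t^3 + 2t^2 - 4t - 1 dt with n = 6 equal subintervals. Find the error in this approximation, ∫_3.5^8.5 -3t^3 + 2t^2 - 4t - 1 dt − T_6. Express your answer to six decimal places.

Exact integral: ∫_3.5^8.5 f(t) dt ≈ -3546.66666667.
T_6 ≈ -3576.75925926.
Error ≈ -3546.66666667 − (-3576.75925926) ≈ 30.092593.

30.092593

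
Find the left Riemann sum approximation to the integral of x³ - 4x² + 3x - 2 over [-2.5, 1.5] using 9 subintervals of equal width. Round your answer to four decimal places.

Δx = (1.5 − (-2.5))/9 = 4/9.
Left endpoints: -2.5, -37/18, -29/18, -7/6, -13/18, -5/18, 1/6, 11/18, 19/18.
f(-2.5) = -50.125, f(-37/18) = -196849/5832, f(-29/18) = -124793/5832, f(-7/6) = -2707/216, f(-13/18) = -38665/5832, f(-5/18) = -18449/5832, f(1/6) = -347/216, f(11/18) = -8353/5832, f(19/18) = -12329/5832.
Sum = Δx · [f(-2.5) + f(-37/18) + f(-29/18) + ...].
Sum ≈ -59.0021.

-59.0021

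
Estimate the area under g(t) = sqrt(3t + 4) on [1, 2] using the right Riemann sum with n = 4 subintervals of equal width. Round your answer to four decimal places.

Δt = (2 − 1)/4 = 0.25.
Right endpoints: 1.25, 1.5, 1.75, 2.
g(1.25) ≈ 2.7839, g(1.5) ≈ 2.9155, g(1.75) ≈ 3.0414, g(2) ≈ 3.1623.
Sum = Δt · [g(1.25) + g(1.5) + g(1.75) + g(2)].
Sum ≈ 2.9758.

2.9758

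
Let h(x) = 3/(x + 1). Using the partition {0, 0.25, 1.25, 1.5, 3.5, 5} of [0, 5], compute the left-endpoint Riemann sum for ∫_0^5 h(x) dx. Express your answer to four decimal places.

6.8833

Subinterval widths: 0.25, 1, 0.25, 2, 1.5.
Left endpoints: 0, 0.25, 1.25, 1.5, 3.5.
h(0) = 3, h(0.25) = 2.4, h(1.25) = 4/3, h(1.5) = 1.2, h(3.5) = 2/3.
Sum = Σ Δx_i · h(x_i).
Sum ≈ 6.8833.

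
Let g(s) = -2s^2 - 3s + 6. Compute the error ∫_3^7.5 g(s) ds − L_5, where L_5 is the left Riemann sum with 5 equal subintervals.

Exact integral: ∫_3^7.5 g(s) ds = -307.125.
L_5 = -259.74.
Error = -307.125 − (-259.74) = -47.385.

-47.385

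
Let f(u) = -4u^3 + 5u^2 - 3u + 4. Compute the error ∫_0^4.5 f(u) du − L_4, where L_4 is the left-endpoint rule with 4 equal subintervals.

Exact integral: ∫_0^4.5 f(u) du = -270.5625.
L_4 = -135.7734375.
Error = -270.5625 − (-135.7734375) = -134.7890625.

-134.7890625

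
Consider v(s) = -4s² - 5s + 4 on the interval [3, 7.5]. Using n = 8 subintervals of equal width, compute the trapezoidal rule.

Δs = (7.5 − 3)/8 = 0.5625.
v(3) = -47, v(3.5625) = -64.578125, v(4.125) = -84.6875, v(4.6875) = -107.328125, v(5.25) = -132.5, v(5.8125) = -160.203125, v(6.375) = -190.4375, v(6.9375) = -223.203125, v(7.5) = -258.5.
T_8 = (Δs/2)·[v(s_0) + 2v(s_1) + ... + 2v(s_{7}) + v(s_8)].
Sum = -627.57421875.

-627.57421875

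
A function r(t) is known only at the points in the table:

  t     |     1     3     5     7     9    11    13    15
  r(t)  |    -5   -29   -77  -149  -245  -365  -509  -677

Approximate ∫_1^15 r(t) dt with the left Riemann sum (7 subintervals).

-2758

Δt = 2.
Sum = 2·[(-5) + (-29) + (-77) + (-149) + (-245) + (-365) + (-509)] = -2758.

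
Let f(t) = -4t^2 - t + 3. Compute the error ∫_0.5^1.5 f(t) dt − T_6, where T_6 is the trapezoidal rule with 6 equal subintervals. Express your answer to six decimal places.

Exact integral: ∫_0.5^1.5 f(t) dt ≈ -2.33333333.
T_6 ≈ -2.35185185.
Error ≈ -2.33333333 − (-2.35185185) ≈ 0.018519.

0.018519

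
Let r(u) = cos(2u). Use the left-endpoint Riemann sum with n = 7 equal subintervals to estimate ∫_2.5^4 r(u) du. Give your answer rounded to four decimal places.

Δu = (4 − 2.5)/7 = 3/14.
Left endpoints: 2.5, 19/7, 41/14, 22/7, 47/14, 25/7, 53/14.
r(2.5) ≈ 0.2837, r(19/7) ≈ 0.6565, r(41/14) ≈ 0.9106, r(22/7) ≈ 1.0000, r(47/14) ≈ 0.9085, r(25/7) ≈ 0.6527, r(53/14) ≈ 0.2788.
Sum = Δu · [r(2.5) + r(19/7) + r(41/14) + ...].
Sum ≈ 1.0052.

1.0052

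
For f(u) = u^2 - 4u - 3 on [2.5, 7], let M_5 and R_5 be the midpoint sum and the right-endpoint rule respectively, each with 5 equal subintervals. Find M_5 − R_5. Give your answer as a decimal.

-12.04875

M_5 = 9.82125.
R_5 = 21.87.
M_5 − R_5 = -12.04875.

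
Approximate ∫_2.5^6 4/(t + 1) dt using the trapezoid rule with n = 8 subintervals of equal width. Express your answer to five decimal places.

Δt = (6 − 2.5)/8 = 0.4375.
f(2.5) = 8/7, f(2.9375) = 64/63, f(3.375) = 32/35, f(3.8125) = 64/77, f(4.25) = 16/21, f(4.6875) = 64/91, f(5.125) = 32/49, f(5.5625) = 64/105, f(6) = 4/7.
T_8 = (Δt/2)·[f(t_0) + 2f(t_1) + ... + 2f(t_{7}) + f(t_8)].
Sum ≈ 2.77649.

2.77649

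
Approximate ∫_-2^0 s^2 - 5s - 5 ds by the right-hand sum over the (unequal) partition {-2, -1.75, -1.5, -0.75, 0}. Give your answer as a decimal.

Subinterval widths: 0.25, 0.25, 0.75, 0.75.
Right endpoints: -1.75, -1.5, -0.75, 0.
f(-1.75) = 6.8125, f(-1.5) = 4.75, f(-0.75) = -0.6875, f(0) = -5.
Sum = Σ Δs_i · f(s_i).
Sum = -1.375.

-1.375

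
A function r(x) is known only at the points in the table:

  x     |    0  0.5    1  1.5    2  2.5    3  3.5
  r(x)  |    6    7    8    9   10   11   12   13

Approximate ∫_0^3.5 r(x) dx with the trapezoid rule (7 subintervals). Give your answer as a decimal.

33.25

Δx = 0.5.
T_7 = (0.5/2)·[6 + 2·7 + 2·8 + 2·9 + 2·10 + 2·11 + 2·12 + 13] = 33.25.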